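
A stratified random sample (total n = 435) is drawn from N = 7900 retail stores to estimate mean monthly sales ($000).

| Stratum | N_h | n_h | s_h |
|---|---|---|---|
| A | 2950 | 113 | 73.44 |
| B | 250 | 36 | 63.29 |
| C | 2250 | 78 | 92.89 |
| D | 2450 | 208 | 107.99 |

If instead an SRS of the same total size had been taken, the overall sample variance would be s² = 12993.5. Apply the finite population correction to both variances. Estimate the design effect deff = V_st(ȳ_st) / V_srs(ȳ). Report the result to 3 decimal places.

deff ≈ 0.712

V̂(ȳ_st) = Σ W_h² (1 − n_h/N_h) s_h²/n_h, with W_h = N_h/N and N = 7900:
  stratum A: (2950/7900)²·(1 − 113/2950)·73.44²/113 = 6.4005
  stratum B: (250/7900)²·(1 − 36/250)·63.29²/36 = 0.0953822
  stratum C: (2250/7900)²·(1 − 78/2250)·92.89²/78 = 8.66227
  stratum D: (2450/7900)²·(1 − 208/2450)·107.99²/208 = 4.93459
V_st = 20.0927
V_srs = (1 − 435/7900)·12993.5/435 = 28.2254
deff = V_st / V_srs = 20.0927/28.2254 = 0.7119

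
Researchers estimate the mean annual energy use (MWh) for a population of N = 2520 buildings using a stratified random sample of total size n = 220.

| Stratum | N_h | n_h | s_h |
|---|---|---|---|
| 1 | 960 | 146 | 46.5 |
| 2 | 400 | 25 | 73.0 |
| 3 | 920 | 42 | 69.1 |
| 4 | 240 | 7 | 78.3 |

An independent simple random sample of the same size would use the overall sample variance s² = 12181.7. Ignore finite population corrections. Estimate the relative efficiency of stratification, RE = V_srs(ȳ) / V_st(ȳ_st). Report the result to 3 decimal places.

V̂(ȳ_st) = Σ W_h² s_h²/n_h, with W_h = N_h/N and N = 2520:
  stratum 1: (960/2520)²·46.5²/146 = 2.14929
  stratum 2: (400/2520)²·73.0²/25 = 5.37062
  stratum 3: (920/2520)²·69.1²/42 = 15.1524
  stratum 4: (240/2520)²·78.3²/7 = 7.94414
V_st = 30.6164
V_srs = s²/n = 12181.7/220 = 55.3714
Relative efficiency = V_srs / V_st = 55.3714/30.6164 = 1.8085

RE ≈ 1.809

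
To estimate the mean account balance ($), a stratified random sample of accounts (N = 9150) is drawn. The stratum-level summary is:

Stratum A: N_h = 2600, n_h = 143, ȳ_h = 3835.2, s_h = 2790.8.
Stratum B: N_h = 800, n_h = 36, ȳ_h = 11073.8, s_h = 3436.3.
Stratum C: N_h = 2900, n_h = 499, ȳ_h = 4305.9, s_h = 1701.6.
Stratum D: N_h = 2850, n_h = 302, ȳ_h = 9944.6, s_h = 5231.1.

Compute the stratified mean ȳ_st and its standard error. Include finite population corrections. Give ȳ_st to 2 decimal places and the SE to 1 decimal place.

ȳ_st ≈ 6520.19, SE ≈ 122.0

ȳ_st = Σ W_h ȳ_h = (2600·3835.2 + 800·11073.8 + 2900·4305.9 + 2850·9944.6)/9150 = 6520.19454
V̂(ȳ_st) = Σ W_h² (1 − n_h/N_h) s_h²/n_h, with W_h = N_h/N and N = 9150:
  stratum A: (2600/9150)²·(1 − 143/2600)·2790.8²/143 = 4155.83
  stratum B: (800/9150)²·(1 − 36/800)·3436.3²/36 = 2394.53
  stratum C: (2900/9150)²·(1 − 499/2900)·1701.6²/499 = 482.572
  stratum D: (2850/9150)²·(1 − 302/2850)·5231.1²/302 = 7859.25
V̂(ȳ_st) = 14892.2
SE(ȳ_st) = √14892.2 = 122.034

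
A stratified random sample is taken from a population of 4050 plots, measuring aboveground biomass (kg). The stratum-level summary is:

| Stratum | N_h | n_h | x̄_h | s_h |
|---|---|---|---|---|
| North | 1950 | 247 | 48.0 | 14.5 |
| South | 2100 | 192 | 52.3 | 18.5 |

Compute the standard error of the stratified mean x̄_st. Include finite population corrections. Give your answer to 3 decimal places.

V̂(x̄_st) = Σ W_h² (1 − n_h/N_h) s_h²/n_h, with W_h = N_h/N and N = 4050:
  stratum North: (1950/4050)²·(1 − 247/1950)·14.5²/247 = 0.172337
  stratum South: (2100/4050)²·(1 − 192/2100)·18.5²/192 = 0.435442
V̂(x̄_st) = 0.607778
SE(x̄_st) = √0.607778 = 0.779601

SE(x̄_st) ≈ 0.780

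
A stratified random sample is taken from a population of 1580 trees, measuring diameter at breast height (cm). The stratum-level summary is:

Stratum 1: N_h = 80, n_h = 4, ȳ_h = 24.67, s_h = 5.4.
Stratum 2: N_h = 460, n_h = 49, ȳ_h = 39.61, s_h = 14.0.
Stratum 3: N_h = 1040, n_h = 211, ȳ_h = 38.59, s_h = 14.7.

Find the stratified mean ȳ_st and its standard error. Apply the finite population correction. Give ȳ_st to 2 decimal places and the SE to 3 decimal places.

ȳ_st ≈ 38.18, SE ≈ 0.821

ȳ_st = Σ W_h ȳ_h = (80·24.67 + 460·39.61 + 1040·38.59)/1580 = 38.18215
V̂(ȳ_st) = Σ W_h² (1 − n_h/N_h) s_h²/n_h, with W_h = N_h/N and N = 1580:
  stratum 1: (80/1580)²·(1 − 4/80)·5.4²/4 = 0.0177548
  stratum 2: (460/1580)²·(1 − 49/460)·14.0²/49 = 0.302932
  stratum 3: (1040/1580)²·(1 − 211/1040)·14.7²/211 = 0.353693
V̂(ȳ_st) = 0.67438
SE(ȳ_st) = √0.67438 = 0.821206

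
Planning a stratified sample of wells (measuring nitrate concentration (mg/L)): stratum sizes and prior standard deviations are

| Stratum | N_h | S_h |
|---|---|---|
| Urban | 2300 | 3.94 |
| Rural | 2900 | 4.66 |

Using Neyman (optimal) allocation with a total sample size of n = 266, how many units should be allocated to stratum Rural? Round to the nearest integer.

159

Neyman allocation: n_h = n · N_h S_h / Σ N_i S_i, with n = 266.
  stratum Urban: N_h·S_h = 2300·3.94 = 9062.00
  stratum Rural: N_h·S_h = 2900·4.66 = 13514.00
Σ N_h S_h = 22576.00
n for stratum Rural = 266·13514.00/22576.00 = 159.228 → 159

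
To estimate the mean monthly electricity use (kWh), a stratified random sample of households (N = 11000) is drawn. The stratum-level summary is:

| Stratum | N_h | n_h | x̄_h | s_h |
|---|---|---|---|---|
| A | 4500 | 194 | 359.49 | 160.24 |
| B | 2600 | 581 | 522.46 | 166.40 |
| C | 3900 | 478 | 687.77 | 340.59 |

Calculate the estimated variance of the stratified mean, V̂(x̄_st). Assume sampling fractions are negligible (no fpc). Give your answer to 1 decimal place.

V̂(x̄_st) ≈ 55.3

V̂(x̄_st) = Σ W_h² s_h²/n_h, with W_h = N_h/N and N = 11000:
  stratum A: (4500/11000)²·160.24²/194 = 22.1503
  stratum B: (2600/11000)²·166.40²/581 = 2.66251
  stratum C: (3900/11000)²·340.59²/478 = 30.5056
V̂(x̄_st) = 55.3184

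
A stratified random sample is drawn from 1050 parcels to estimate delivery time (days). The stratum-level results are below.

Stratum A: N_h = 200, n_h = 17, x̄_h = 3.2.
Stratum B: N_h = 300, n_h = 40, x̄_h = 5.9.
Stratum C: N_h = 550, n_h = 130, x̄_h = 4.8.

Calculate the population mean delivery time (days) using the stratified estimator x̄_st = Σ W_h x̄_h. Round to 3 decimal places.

x̄_st ≈ 4.810

N = Σ N_h = 1050. Stratum weights W_h = N_h/N.
x̄_st = (200·3.2 + 300·5.9 + 550·4.8) / 1050 = 4.80952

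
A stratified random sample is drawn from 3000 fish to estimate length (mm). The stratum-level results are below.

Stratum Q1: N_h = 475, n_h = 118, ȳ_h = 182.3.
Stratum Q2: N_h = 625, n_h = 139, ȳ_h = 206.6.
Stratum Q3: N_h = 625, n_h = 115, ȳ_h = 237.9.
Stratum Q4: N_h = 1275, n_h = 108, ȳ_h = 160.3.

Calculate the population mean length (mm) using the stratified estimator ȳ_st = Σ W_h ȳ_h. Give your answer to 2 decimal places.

ȳ_st ≈ 189.60

N = Σ N_h = 3000. Stratum weights W_h = N_h/N.
ȳ_st = (475·182.3 + 625·206.6 + 625·237.9 + 1275·160.3) / 3000 = 189.5958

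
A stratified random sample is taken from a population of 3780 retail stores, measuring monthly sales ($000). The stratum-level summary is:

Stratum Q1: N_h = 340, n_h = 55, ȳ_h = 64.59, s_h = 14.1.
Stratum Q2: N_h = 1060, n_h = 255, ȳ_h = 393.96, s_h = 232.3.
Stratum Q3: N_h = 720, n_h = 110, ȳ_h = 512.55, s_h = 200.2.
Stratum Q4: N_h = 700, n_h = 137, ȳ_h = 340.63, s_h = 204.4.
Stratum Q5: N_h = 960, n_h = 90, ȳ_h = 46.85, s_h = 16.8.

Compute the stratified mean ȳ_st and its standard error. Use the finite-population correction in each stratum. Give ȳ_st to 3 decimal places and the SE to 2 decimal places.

ȳ_st = Σ W_h ȳ_h = (340·64.59 + 1060·393.96 + 720·512.55 + 700·340.63 + 960·46.85)/3780 = 288.89185
V̂(ȳ_st) = Σ W_h² (1 − n_h/N_h) s_h²/n_h, with W_h = N_h/N and N = 3780:
  stratum Q1: (340/3780)²·(1 − 55/340)·14.1²/55 = 0.0245141
  stratum Q2: (1060/3780)²·(1 − 255/1060)·232.3²/255 = 12.6379
  stratum Q3: (720/3780)²·(1 − 110/720)·200.2²/110 = 11.1999
  stratum Q4: (700/3780)²·(1 − 137/700)·204.4²/137 = 8.41132
  stratum Q5: (960/3780)²·(1 − 90/960)·16.8²/90 = 0.183309
V̂(ȳ_st) = 32.457
SE(ȳ_st) = √32.457 = 5.6971

ȳ_st ≈ 288.892, SE ≈ 5.70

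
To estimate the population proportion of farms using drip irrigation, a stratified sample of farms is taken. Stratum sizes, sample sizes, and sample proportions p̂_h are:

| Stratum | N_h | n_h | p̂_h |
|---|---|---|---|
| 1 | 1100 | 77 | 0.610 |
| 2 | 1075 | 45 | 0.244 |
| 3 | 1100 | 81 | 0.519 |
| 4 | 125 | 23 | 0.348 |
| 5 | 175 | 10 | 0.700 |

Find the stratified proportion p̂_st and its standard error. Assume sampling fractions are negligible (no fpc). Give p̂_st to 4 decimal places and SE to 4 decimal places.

N = 3575; stratum weights W_h = N_h/N.
p̂_st = Σ W_h p̂_h = (1100·0.610 + 1075·0.244 + 1100·0.519 + 125·0.348 + 175·0.700)/3575 = 0.46719
V̂(p̂_st) = Σ W_h² p̂_h(1−p̂_h)/(n_h−1):
  stratum 1: (1100/3575)²·0.610·0.390/76 = 0.000296356
  stratum 2: (1075/3575)²·0.244·0.756/44 = 0.000379074
  stratum 3: (1100/3575)²·0.519·0.481/80 = 0.000295431
  stratum 4: (125/3575)²·0.348·0.652/22 = 1.26088e-05
  stratum 5: (175/3575)²·0.700·0.300/9 = 5.59115e-05
V̂(p̂_st) = 0.00103938; SE = √V̂ = 0.0322394

p̂_st ≈ 0.4672, SE ≈ 0.0322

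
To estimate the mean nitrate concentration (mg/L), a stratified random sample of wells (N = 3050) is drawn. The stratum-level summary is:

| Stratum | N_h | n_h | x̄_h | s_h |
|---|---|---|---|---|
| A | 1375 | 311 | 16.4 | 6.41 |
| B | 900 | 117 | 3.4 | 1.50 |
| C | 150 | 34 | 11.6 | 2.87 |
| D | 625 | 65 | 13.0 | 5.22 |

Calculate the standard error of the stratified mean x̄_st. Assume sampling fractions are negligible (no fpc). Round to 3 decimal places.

V̂(x̄_st) = Σ W_h² s_h²/n_h, with W_h = N_h/N and N = 3050:
  stratum A: (1375/3050)²·6.41²/311 = 0.0268511
  stratum B: (900/3050)²·1.50²/117 = 0.00167449
  stratum C: (150/3050)²·2.87²/34 = 0.00058596
  stratum D: (625/3050)²·5.22²/65 = 0.0176031
V̂(x̄_st) = 0.0467146
SE(x̄_st) = √0.0467146 = 0.216136

SE(x̄_st) ≈ 0.216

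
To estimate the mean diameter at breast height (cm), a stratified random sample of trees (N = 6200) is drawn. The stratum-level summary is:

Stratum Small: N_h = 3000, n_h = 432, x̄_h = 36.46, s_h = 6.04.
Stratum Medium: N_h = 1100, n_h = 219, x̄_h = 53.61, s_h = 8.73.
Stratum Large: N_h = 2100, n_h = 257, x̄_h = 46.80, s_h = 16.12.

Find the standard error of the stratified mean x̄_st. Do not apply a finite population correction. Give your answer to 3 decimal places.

V̂(x̄_st) = Σ W_h² s_h²/n_h, with W_h = N_h/N and N = 6200:
  stratum Small: (3000/6200)²·6.04²/432 = 0.0197719
  stratum Medium: (1100/6200)²·8.73²/219 = 0.0109543
  stratum Large: (2100/6200)²·16.12²/257 = 0.115998
V̂(x̄_st) = 0.146725
SE(x̄_st) = √0.146725 = 0.383047

SE(x̄_st) ≈ 0.383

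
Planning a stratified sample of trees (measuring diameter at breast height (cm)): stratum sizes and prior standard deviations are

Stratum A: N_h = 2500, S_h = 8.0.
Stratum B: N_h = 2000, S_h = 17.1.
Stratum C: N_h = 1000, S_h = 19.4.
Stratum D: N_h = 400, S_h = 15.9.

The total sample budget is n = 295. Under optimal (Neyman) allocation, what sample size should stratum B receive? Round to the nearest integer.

Neyman allocation: n_h = n · N_h S_h / Σ N_i S_i, with n = 295.
  stratum A: N_h·S_h = 2500·8.0 = 20000.00
  stratum B: N_h·S_h = 2000·17.1 = 34200.00
  stratum C: N_h·S_h = 1000·19.4 = 19400.00
  stratum D: N_h·S_h = 400·15.9 = 6360.00
Σ N_h S_h = 79960.00
n for stratum B = 295·34200.00/79960.00 = 126.176 → 126

126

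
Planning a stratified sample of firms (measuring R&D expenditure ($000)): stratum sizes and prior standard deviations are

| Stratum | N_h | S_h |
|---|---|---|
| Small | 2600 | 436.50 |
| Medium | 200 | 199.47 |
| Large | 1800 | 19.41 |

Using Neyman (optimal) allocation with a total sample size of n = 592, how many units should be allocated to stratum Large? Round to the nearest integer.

Neyman allocation: n_h = n · N_h S_h / Σ N_i S_i, with n = 592.
  stratum Small: N_h·S_h = 2600·436.50 = 1134900.00
  stratum Medium: N_h·S_h = 200·199.47 = 39894.00
  stratum Large: N_h·S_h = 1800·19.41 = 34938.00
Σ N_h S_h = 1209732.00
n for stratum Large = 592·34938.00/1209732.00 = 17.097 → 17

17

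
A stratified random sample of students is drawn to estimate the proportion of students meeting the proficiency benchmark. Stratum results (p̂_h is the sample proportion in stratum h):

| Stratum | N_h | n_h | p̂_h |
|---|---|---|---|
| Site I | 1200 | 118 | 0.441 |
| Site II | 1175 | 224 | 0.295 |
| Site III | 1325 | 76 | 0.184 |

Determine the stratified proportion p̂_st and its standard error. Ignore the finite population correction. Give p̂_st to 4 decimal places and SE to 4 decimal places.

N = 3700; stratum weights W_h = N_h/N.
p̂_st = Σ W_h p̂_h = (1200·0.441 + 1175·0.295 + 1325·0.184)/3700 = 0.30260
V̂(p̂_st) = Σ W_h² p̂_h(1−p̂_h)/(n_h−1):
  stratum Site I: (1200/3700)²·0.441·0.559/117 = 0.000221627
  stratum Site II: (1175/3700)²·0.295·0.705/223 = 9.40543e-05
  stratum Site III: (1325/3700)²·0.184·0.816/75 = 0.000256729
V̂(p̂_st) = 0.000572411; SE = √V̂ = 0.0239251

p̂_st ≈ 0.3026, SE ≈ 0.0239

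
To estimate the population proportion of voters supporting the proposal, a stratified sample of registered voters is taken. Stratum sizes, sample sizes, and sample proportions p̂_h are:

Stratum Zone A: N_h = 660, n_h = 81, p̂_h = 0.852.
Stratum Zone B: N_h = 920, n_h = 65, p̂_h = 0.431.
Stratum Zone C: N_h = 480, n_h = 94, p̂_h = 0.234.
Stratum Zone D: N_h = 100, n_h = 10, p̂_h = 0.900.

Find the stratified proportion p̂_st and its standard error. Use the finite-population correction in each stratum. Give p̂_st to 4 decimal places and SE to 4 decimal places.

N = 2160; stratum weights W_h = N_h/N.
p̂_st = Σ W_h p̂_h = (660·0.852 + 920·0.431 + 480·0.234 + 100·0.900)/2160 = 0.53757
V̂(p̂_st) = Σ W_h² (1 − n_h/N_h) p̂_h(1−p̂_h)/(n_h−1):
  stratum Zone A: (660/2160)²·(1 − 81/660)·0.852·0.148/80 = 0.0001291
  stratum Zone B: (920/2160)²·(1 − 65/920)·0.431·0.569/64 = 0.000646035
  stratum Zone C: (480/2160)²·(1 − 94/480)·0.234·0.766/93 = 7.6539e-05
  stratum Zone D: (100/2160)²·(1 − 10/100)·0.900·0.100/9 = 1.92901e-05
V̂(p̂_st) = 0.000870964; SE = √V̂ = 0.0295121

p̂_st ≈ 0.5376, SE ≈ 0.0295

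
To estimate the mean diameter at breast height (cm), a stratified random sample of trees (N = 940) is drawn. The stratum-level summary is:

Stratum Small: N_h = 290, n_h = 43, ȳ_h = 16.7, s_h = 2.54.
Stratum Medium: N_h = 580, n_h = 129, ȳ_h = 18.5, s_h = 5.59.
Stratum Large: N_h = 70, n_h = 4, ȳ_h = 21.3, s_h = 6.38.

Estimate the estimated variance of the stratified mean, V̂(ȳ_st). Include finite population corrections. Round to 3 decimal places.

V̂(ȳ_st) ≈ 0.137

V̂(ȳ_st) = Σ W_h² (1 − n_h/N_h) s_h²/n_h, with W_h = N_h/N and N = 940:
  stratum Small: (290/940)²·(1 − 43/290)·2.54²/43 = 0.0121629
  stratum Medium: (580/940)²·(1 − 129/580)·5.59²/129 = 0.0717105
  stratum Large: (70/940)²·(1 − 4/70)·6.38²/4 = 0.0532069
V̂(ȳ_st) = 0.13708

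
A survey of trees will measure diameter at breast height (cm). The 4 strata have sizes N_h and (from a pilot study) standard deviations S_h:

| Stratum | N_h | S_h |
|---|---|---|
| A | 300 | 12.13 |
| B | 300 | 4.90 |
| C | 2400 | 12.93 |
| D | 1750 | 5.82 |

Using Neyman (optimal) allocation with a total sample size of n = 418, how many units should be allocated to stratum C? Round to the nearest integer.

280

Neyman allocation: n_h = n · N_h S_h / Σ N_i S_i, with n = 418.
  stratum A: N_h·S_h = 300·12.13 = 3639.00
  stratum B: N_h·S_h = 300·4.90 = 1470.00
  stratum C: N_h·S_h = 2400·12.93 = 31032.00
  stratum D: N_h·S_h = 1750·5.82 = 10185.00
Σ N_h S_h = 46326.00
n for stratum C = 418·31032.00/46326.00 = 280.002 → 280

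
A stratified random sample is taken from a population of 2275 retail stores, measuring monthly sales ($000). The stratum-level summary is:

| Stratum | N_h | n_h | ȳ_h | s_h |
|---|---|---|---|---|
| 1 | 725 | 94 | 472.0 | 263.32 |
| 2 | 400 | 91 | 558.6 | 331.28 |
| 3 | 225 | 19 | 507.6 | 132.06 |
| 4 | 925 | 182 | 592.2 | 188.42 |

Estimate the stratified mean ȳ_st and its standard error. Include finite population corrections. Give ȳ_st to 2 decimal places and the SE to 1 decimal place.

ȳ_st ≈ 539.62, SE ≈ 11.3

ȳ_st = Σ W_h ȳ_h = (725·472.0 + 400·558.6 + 225·507.6 + 925·592.2)/2275 = 539.61978
V̂(ȳ_st) = Σ W_h² (1 − n_h/N_h) s_h²/n_h, with W_h = N_h/N and N = 2275:
  stratum 1: (725/2275)²·(1 − 94/725)·263.32²/94 = 65.1995
  stratum 2: (400/2275)²·(1 − 91/400)·331.28²/91 = 28.8008
  stratum 3: (225/2275)²·(1 − 19/225)·132.06²/19 = 8.22008
  stratum 4: (925/2275)²·(1 − 182/925)·188.42²/182 = 25.903
V̂(ȳ_st) = 128.123
SE(ȳ_st) = √128.123 = 11.3192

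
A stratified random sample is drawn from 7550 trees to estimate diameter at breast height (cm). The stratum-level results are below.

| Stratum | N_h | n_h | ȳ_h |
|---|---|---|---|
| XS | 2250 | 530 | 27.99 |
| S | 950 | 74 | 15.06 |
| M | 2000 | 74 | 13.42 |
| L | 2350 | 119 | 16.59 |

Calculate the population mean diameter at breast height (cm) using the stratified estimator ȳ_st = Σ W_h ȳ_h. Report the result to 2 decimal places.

N = Σ N_h = 7550. Stratum weights W_h = N_h/N.
ȳ_st = (2250·27.99 + 950·15.06 + 2000·13.42 + 2350·16.59) / 7550 = 18.9551

ȳ_st ≈ 18.96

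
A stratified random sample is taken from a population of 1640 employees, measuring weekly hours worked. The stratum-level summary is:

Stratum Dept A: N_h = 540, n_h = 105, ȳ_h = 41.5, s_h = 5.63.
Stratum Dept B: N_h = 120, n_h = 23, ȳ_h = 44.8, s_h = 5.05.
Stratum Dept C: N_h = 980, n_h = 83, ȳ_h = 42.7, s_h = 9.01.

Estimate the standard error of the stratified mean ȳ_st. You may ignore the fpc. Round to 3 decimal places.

SE(ȳ_st) ≈ 0.623

V̂(ȳ_st) = Σ W_h² s_h²/n_h, with W_h = N_h/N and N = 1640:
  stratum Dept A: (540/1640)²·5.63²/105 = 0.0327286
  stratum Dept B: (120/1640)²·5.05²/23 = 0.00593649
  stratum Dept C: (980/1640)²·9.01²/83 = 0.34925
V̂(ȳ_st) = 0.387915
SE(ȳ_st) = √0.387915 = 0.622828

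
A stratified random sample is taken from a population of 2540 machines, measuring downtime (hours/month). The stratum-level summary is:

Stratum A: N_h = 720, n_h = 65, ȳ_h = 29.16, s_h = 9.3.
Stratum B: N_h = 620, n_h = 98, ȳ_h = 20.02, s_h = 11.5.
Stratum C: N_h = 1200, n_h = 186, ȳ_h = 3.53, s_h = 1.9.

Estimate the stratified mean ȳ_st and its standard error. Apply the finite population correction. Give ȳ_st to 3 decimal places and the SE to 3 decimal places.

ȳ_st ≈ 14.820, SE ≈ 0.411

ȳ_st = Σ W_h ȳ_h = (720·29.16 + 620·20.02 + 1200·3.53)/2540 = 14.82031
V̂(ȳ_st) = Σ W_h² (1 − n_h/N_h) s_h²/n_h, with W_h = N_h/N and N = 2540:
  stratum A: (720/2540)²·(1 − 65/720)·9.3²/65 = 0.0972655
  stratum B: (620/2540)²·(1 − 98/620)·11.5²/98 = 0.0676962
  stratum C: (1200/2540)²·(1 − 186/1200)·1.9²/186 = 0.00366055
V̂(ȳ_st) = 0.168622
SE(ȳ_st) = √0.168622 = 0.410636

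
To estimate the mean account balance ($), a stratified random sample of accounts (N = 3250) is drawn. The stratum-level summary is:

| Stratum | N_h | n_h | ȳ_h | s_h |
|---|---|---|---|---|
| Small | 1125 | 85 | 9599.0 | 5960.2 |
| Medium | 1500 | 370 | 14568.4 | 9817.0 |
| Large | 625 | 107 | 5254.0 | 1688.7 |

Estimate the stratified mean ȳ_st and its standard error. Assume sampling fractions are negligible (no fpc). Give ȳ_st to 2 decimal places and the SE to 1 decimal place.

ȳ_st = Σ W_h ȳ_h = (1125·9599.0 + 1500·14568.4 + 625·5254.0)/3250 = 11056.99231
V̂(ȳ_st) = Σ W_h² s_h²/n_h, with W_h = N_h/N and N = 3250:
  stratum Small: (1125/3250)²·5960.2²/85 = 50077.3
  stratum Medium: (1500/3250)²·9817.0²/370 = 55484.5
  stratum Large: (625/3250)²·1688.7²/107 = 985.631
V̂(ȳ_st) = 106547
SE(ȳ_st) = √106547 = 326.416

ȳ_st ≈ 11056.99, SE ≈ 326.4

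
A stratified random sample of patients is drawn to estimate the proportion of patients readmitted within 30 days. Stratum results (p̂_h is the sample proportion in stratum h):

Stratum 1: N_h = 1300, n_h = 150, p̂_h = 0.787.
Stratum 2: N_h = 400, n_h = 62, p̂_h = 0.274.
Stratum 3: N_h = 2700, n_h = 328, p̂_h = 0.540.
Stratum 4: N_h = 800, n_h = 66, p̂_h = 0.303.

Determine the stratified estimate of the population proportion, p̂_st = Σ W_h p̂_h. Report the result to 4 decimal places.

p̂_st ≈ 0.5448

N = 5200; stratum weights W_h = N_h/N.
p̂_st = Σ W_h p̂_h = (1300·0.787 + 400·0.274 + 2700·0.540 + 800·0.303)/5200 = 0.54483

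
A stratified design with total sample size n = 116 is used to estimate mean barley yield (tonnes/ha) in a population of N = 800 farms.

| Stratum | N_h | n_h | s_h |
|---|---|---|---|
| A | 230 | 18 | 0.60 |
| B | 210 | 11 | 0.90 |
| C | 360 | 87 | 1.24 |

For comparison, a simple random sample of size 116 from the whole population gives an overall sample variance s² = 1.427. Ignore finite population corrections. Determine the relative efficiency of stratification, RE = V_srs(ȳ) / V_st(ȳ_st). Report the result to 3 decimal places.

V̂(ȳ_st) = Σ W_h² s_h²/n_h, with W_h = N_h/N and N = 800:
  stratum A: (230/800)²·0.60²/18 = 0.00165312
  stratum B: (210/800)²·0.90²/11 = 0.00507401
  stratum C: (360/800)²·1.24²/87 = 0.0035789
V_st = 0.010306
V_srs = s²/n = 1.427/116 = 0.0123017
Relative efficiency = V_srs / V_st = 0.0123017/0.010306 = 1.1936

RE ≈ 1.194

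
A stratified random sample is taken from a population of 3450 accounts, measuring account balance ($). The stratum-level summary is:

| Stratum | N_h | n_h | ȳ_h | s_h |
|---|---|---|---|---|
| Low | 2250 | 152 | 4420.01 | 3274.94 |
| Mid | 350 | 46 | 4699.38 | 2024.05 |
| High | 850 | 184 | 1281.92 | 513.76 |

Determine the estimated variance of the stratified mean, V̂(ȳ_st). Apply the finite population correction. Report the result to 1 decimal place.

V̂(ȳ_st) ≈ 28848.6

V̂(ȳ_st) = Σ W_h² (1 − n_h/N_h) s_h²/n_h, with W_h = N_h/N and N = 3450:
  stratum Low: (2250/3450)²·(1 − 152/2250)·3274.94²/152 = 27984.2
  stratum Mid: (350/3450)²·(1 − 46/350)·2024.05²/46 = 796.137
  stratum High: (850/3450)²·(1 − 184/850)·513.76²/184 = 68.2272
V̂(ȳ_st) = 28848.6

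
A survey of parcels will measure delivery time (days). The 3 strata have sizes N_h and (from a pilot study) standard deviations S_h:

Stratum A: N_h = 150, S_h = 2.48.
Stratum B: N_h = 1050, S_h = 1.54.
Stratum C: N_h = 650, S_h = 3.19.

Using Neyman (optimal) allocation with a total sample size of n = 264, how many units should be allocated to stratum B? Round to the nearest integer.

Neyman allocation: n_h = n · N_h S_h / Σ N_i S_i, with n = 264.
  stratum A: N_h·S_h = 150·2.48 = 372.00
  stratum B: N_h·S_h = 1050·1.54 = 1617.00
  stratum C: N_h·S_h = 650·3.19 = 2073.50
Σ N_h S_h = 4062.50
n for stratum B = 264·1617.00/4062.50 = 105.080 → 105

105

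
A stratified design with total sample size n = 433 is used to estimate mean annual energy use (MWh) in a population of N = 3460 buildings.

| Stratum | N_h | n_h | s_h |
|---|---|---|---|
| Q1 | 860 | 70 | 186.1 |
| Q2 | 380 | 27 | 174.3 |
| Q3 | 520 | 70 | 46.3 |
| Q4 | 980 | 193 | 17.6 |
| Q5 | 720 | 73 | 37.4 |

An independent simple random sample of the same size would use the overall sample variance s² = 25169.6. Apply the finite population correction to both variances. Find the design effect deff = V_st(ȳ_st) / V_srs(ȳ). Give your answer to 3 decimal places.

V̂(ȳ_st) = Σ W_h² (1 − n_h/N_h) s_h²/n_h, with W_h = N_h/N and N = 3460:
  stratum Q1: (860/3460)²·(1 − 70/860)·186.1²/70 = 28.0781
  stratum Q2: (380/3460)²·(1 − 27/380)·174.3²/27 = 12.6077
  stratum Q3: (520/3460)²·(1 − 70/520)·46.3²/70 = 0.598587
  stratum Q4: (980/3460)²·(1 − 193/980)·17.6²/193 = 0.103399
  stratum Q5: (720/3460)²·(1 − 73/720)·37.4²/73 = 0.745598
V_st = 42.1334
V_srs = (1 − 433/3460)·25169.6/433 = 50.854
deff = V_st / V_srs = 42.1334/50.854 = 0.8285

deff ≈ 0.829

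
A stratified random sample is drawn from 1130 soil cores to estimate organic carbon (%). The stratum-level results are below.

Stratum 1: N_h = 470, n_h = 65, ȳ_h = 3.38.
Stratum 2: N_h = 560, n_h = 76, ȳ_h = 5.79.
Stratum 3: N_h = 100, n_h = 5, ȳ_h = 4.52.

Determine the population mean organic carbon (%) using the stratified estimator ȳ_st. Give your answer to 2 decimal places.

ȳ_st ≈ 4.68

N = Σ N_h = 1130. Stratum weights W_h = N_h/N.
ȳ_st = (470·3.38 + 560·5.79 + 100·4.52) / 1130 = 4.6752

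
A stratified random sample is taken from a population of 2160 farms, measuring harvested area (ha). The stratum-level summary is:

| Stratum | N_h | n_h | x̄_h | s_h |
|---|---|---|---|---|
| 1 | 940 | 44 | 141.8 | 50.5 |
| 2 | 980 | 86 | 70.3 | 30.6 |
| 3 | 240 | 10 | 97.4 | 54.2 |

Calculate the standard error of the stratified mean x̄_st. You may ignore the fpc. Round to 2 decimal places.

V̂(x̄_st) = Σ W_h² s_h²/n_h, with W_h = N_h/N and N = 2160:
  stratum 1: (940/2160)²·50.5²/44 = 10.9769
  stratum 2: (980/2160)²·30.6²/86 = 2.24124
  stratum 3: (240/2160)²·54.2²/10 = 3.62672
V̂(x̄_st) = 16.8448
SE(x̄_st) = √16.8448 = 4.10424

SE(x̄_st) ≈ 4.10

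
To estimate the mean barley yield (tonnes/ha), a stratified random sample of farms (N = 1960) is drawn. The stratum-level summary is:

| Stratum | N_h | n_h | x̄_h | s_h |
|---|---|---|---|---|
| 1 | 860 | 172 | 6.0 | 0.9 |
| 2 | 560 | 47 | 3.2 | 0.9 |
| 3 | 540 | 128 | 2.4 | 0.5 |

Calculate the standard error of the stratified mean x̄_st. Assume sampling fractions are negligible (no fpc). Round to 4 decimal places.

V̂(x̄_st) = Σ W_h² s_h²/n_h, with W_h = N_h/N and N = 1960:
  stratum 1: (860/1960)²·0.9²/172 = 0.000906653
  stratum 2: (560/1960)²·0.9²/47 = 0.00140686
  stratum 3: (540/1960)²·0.5²/128 = 0.000148254
V̂(x̄_st) = 0.00246177
SE(x̄_st) = √0.00246177 = 0.0496162

SE(x̄_st) ≈ 0.0496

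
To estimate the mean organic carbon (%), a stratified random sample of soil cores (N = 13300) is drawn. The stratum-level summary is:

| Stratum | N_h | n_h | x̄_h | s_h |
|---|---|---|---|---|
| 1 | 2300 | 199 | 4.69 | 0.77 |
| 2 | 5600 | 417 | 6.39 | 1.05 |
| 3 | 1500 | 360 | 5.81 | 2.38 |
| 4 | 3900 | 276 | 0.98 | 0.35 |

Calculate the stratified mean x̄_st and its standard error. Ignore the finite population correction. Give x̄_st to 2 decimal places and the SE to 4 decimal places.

x̄_st ≈ 4.44, SE ≈ 0.0282

x̄_st = Σ W_h x̄_h = (2300·4.69 + 5600·6.39 + 1500·5.81 + 3900·0.98)/13300 = 4.44421
V̂(x̄_st) = Σ W_h² s_h²/n_h, with W_h = N_h/N and N = 13300:
  stratum 1: (2300/13300)²·0.77²/199 = 8.91006e-05
  stratum 2: (5600/13300)²·1.05²/417 = 0.000468722
  stratum 3: (1500/13300)²·2.38²/360 = 0.000200139
  stratum 4: (3900/13300)²·0.35²/276 = 3.81639e-05
V̂(x̄_st) = 0.000796125
SE(x̄_st) = √0.000796125 = 0.0282157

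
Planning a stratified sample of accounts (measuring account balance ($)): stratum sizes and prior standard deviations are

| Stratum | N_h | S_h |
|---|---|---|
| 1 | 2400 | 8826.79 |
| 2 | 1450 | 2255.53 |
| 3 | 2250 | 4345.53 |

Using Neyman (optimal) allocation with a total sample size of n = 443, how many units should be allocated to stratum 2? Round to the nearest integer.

42

Neyman allocation: n_h = n · N_h S_h / Σ N_i S_i, with n = 443.
  stratum 1: N_h·S_h = 2400·8826.79 = 21184296.00
  stratum 2: N_h·S_h = 1450·2255.53 = 3270518.50
  stratum 3: N_h·S_h = 2250·4345.53 = 9777442.50
Σ N_h S_h = 34232257.00
n for stratum 2 = 443·3270518.50/34232257.00 = 42.324 → 42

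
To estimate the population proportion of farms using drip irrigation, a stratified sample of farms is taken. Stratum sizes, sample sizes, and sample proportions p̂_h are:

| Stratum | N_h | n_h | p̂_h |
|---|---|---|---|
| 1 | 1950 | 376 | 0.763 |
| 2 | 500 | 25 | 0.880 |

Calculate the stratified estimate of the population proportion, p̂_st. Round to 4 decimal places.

p̂_st ≈ 0.7869

N = 2450; stratum weights W_h = N_h/N.
p̂_st = Σ W_h p̂_h = (1950·0.763 + 500·0.880)/2450 = 0.78688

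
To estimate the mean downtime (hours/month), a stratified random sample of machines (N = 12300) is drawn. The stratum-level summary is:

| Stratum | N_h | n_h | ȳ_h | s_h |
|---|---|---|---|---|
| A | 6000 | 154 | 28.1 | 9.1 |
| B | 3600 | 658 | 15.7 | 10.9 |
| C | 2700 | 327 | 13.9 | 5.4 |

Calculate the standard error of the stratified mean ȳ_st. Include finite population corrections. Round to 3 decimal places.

V̂(ȳ_st) = Σ W_h² (1 − n_h/N_h) s_h²/n_h, with W_h = N_h/N and N = 12300:
  stratum A: (6000/12300)²·(1 − 154/6000)·9.1²/154 = 0.12467
  stratum B: (3600/12300)²·(1 − 658/3600)·10.9²/658 = 0.0126404
  stratum C: (2700/12300)²·(1 − 327/2700)·5.4²/327 = 0.00377651
V̂(ȳ_st) = 0.141087
SE(ȳ_st) = √0.141087 = 0.375615

SE(ȳ_st) ≈ 0.376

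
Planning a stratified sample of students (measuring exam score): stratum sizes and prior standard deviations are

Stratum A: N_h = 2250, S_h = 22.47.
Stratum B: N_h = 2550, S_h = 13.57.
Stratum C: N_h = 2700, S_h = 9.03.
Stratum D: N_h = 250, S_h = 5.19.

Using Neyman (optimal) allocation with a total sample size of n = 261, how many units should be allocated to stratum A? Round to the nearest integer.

Neyman allocation: n_h = n · N_h S_h / Σ N_i S_i, with n = 261.
  stratum A: N_h·S_h = 2250·22.47 = 50557.50
  stratum B: N_h·S_h = 2550·13.57 = 34603.50
  stratum C: N_h·S_h = 2700·9.03 = 24381.00
  stratum D: N_h·S_h = 250·5.19 = 1297.50
Σ N_h S_h = 110839.50
n for stratum A = 261·50557.50/110839.50 = 119.051 → 119

119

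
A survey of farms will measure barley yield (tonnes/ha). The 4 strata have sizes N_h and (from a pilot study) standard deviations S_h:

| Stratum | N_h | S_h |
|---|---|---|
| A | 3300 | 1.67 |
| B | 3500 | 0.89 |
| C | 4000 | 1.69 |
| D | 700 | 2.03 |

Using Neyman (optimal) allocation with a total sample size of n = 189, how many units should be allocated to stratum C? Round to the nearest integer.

Neyman allocation: n_h = n · N_h S_h / Σ N_i S_i, with n = 189.
  stratum A: N_h·S_h = 3300·1.67 = 5511.00
  stratum B: N_h·S_h = 3500·0.89 = 3115.00
  stratum C: N_h·S_h = 4000·1.69 = 6760.00
  stratum D: N_h·S_h = 700·2.03 = 1421.00
Σ N_h S_h = 16807.00
n for stratum C = 189·6760.00/16807.00 = 76.018 → 76

76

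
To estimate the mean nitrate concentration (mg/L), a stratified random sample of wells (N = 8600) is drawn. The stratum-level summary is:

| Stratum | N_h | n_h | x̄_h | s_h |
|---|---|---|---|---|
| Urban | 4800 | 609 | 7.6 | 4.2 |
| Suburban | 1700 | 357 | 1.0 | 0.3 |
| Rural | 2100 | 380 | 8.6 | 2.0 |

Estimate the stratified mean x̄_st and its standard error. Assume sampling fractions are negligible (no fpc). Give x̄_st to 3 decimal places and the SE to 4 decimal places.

x̄_st ≈ 6.540, SE ≈ 0.0983

x̄_st = Σ W_h x̄_h = (4800·7.6 + 1700·1.0 + 2100·8.6)/8600 = 6.53953
V̂(x̄_st) = Σ W_h² s_h²/n_h, with W_h = N_h/N and N = 8600:
  stratum Urban: (4800/8600)²·4.2²/609 = 0.00902333
  stratum Suburban: (1700/8600)²·0.3²/357 = 9.85088e-06
  stratum Rural: (2100/8600)²·2.0²/380 = 0.000627651
V̂(x̄_st) = 0.00966083
SE(x̄_st) = √0.00966083 = 0.0982895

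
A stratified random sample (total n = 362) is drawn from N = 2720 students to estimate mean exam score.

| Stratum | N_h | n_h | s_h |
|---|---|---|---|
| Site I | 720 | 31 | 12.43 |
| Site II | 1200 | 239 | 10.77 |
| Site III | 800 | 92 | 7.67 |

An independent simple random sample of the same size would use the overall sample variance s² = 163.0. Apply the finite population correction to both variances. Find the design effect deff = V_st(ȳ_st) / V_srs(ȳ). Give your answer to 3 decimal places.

V̂(ȳ_st) = Σ W_h² (1 − n_h/N_h) s_h²/n_h, with W_h = N_h/N and N = 2720:
  stratum Site I: (720/2720)²·(1 − 31/720)·12.43²/31 = 0.334191
  stratum Site II: (1200/2720)²·(1 − 239/1200)·10.77²/239 = 0.0756485
  stratum Site III: (800/2720)²·(1 − 92/800)·7.67²/92 = 0.048954
V_st = 0.458793
V_srs = (1 − 362/2720)·163.0/362 = 0.39035
deff = V_st / V_srs = 0.458793/0.39035 = 1.1753

deff ≈ 1.175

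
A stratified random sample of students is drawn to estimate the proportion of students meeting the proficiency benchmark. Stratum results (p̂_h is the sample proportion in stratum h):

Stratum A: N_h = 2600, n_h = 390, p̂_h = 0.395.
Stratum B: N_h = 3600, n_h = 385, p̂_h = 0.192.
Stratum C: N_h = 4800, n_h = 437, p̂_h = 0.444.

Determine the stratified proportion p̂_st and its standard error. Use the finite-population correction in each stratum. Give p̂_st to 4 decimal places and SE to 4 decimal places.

p̂_st ≈ 0.3499, SE ≈ 0.0129

N = 11000; stratum weights W_h = N_h/N.
p̂_st = Σ W_h p̂_h = (2600·0.395 + 3600·0.192 + 4800·0.444)/11000 = 0.34995
V̂(p̂_st) = Σ W_h² (1 − n_h/N_h) p̂_h(1−p̂_h)/(n_h−1):
  stratum A: (2600/11000)²·(1 − 390/2600)·0.395·0.605/389 = 2.91731e-05
  stratum B: (3600/11000)²·(1 − 385/3600)·0.192·0.808/384 = 3.86438e-05
  stratum C: (4800/11000)²·(1 − 437/4800)·0.444·0.556/436 = 9.79969e-05
V̂(p̂_st) = 0.000165814; SE = √V̂ = 0.0128769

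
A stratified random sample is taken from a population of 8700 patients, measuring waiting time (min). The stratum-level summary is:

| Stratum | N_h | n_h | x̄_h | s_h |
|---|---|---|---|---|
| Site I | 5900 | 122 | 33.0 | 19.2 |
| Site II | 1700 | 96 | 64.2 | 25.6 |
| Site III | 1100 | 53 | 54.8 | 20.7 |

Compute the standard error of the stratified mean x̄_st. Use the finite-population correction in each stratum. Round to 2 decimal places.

SE(x̄_st) ≈ 1.32

V̂(x̄_st) = Σ W_h² (1 − n_h/N_h) s_h²/n_h, with W_h = N_h/N and N = 8700:
  stratum Site I: (5900/8700)²·(1 − 122/5900)·19.2²/122 = 1.36092
  stratum Site II: (1700/8700)²·(1 − 96/1700)·25.6²/96 = 0.245937
  stratum Site III: (1100/8700)²·(1 − 53/1100)·20.7²/53 = 0.123017
V̂(x̄_st) = 1.72988
SE(x̄_st) = √1.72988 = 1.31525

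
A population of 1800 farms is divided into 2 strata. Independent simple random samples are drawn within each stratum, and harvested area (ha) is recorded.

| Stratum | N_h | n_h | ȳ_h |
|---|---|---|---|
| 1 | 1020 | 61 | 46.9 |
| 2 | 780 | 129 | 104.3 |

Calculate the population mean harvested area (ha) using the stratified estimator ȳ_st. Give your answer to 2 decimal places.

ȳ_st ≈ 71.77

N = Σ N_h = 1800. Stratum weights W_h = N_h/N.
ȳ_st = (1020·46.9 + 780·104.3) / 1800 = 71.7733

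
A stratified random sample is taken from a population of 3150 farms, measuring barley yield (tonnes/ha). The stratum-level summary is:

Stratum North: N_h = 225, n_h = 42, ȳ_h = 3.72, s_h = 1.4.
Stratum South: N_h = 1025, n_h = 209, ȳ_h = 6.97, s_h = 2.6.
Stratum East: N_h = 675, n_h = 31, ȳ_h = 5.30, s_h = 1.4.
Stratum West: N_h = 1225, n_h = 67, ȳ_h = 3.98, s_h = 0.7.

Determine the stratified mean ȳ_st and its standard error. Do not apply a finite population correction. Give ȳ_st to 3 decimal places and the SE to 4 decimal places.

ȳ_st ≈ 5.217, SE ≈ 0.0876

ȳ_st = Σ W_h ȳ_h = (225·3.72 + 1025·6.97 + 675·5.30 + 1225·3.98)/3150 = 5.21722
V̂(ȳ_st) = Σ W_h² s_h²/n_h, with W_h = N_h/N and N = 3150:
  stratum North: (225/3150)²·1.4²/42 = 0.000238095
  stratum South: (1025/3150)²·2.6²/209 = 0.00342474
  stratum East: (675/3150)²·1.4²/31 = 0.00290323
  stratum West: (1225/3150)²·0.7²/67 = 0.00110604
V̂(ȳ_st) = 0.0076721
SE(ȳ_st) = √0.0076721 = 0.0875905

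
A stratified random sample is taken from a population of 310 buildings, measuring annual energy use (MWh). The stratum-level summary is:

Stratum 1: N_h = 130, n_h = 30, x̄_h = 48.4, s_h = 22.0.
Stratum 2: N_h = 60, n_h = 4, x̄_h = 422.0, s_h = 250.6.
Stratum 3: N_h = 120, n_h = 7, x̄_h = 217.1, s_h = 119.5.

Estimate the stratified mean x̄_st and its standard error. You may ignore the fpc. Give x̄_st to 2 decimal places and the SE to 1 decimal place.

x̄_st ≈ 186.01, SE ≈ 29.9

x̄_st = Σ W_h x̄_h = (130·48.4 + 60·422.0 + 120·217.1)/310 = 186.01290
V̂(x̄_st) = Σ W_h² s_h²/n_h, with W_h = N_h/N and N = 310:
  stratum 1: (130/310)²·22.0²/30 = 2.83718
  stratum 2: (60/310)²·250.6²/4 = 588.141
  stratum 3: (120/310)²·119.5²/7 = 305.687
V̂(x̄_st) = 896.665
SE(x̄_st) = √896.665 = 29.9444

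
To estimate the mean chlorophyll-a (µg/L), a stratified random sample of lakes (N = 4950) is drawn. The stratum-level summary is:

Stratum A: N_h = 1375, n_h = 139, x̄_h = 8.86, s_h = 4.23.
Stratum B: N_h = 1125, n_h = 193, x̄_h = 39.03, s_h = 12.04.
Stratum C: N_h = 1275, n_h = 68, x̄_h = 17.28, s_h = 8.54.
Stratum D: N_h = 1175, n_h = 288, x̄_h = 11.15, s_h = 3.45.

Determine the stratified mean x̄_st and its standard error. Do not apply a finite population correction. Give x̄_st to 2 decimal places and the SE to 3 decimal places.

x̄_st = Σ W_h x̄_h = (1375·8.86 + 1125·39.03 + 1275·17.28 + 1175·11.15)/4950 = 18.42919
V̂(x̄_st) = Σ W_h² s_h²/n_h, with W_h = N_h/N and N = 4950:
  stratum A: (1375/4950)²·4.23²/139 = 0.00993255
  stratum B: (1125/4950)²·12.04²/193 = 0.0387963
  stratum C: (1275/4950)²·8.54²/68 = 0.0711569
  stratum D: (1175/4950)²·3.45²/288 = 0.00232869
V̂(x̄_st) = 0.122214
SE(x̄_st) = √0.122214 = 0.349592

x̄_st ≈ 18.43, SE ≈ 0.350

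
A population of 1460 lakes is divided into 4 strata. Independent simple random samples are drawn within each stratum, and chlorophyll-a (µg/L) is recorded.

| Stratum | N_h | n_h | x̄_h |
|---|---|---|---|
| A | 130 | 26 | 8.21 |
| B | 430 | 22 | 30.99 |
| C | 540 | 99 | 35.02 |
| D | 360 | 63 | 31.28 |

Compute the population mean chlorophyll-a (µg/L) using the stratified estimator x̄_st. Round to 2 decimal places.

N = Σ N_h = 1460. Stratum weights W_h = N_h/N.
x̄_st = (130·8.21 + 430·30.99 + 540·35.02 + 360·31.28) / 1460 = 30.5237

x̄_st ≈ 30.52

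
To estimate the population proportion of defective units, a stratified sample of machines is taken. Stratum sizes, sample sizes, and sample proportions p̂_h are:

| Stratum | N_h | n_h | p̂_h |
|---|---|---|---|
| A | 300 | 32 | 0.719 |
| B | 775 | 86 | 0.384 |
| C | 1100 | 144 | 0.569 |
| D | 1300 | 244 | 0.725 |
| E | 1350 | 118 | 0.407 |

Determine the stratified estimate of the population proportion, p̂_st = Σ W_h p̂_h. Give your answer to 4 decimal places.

N = 4825; stratum weights W_h = N_h/N.
p̂_st = Σ W_h p̂_h = (300·0.719 + 775·0.384 + 1100·0.569 + 1300·0.725 + 1350·0.407)/4825 = 0.54532

p̂_st ≈ 0.5453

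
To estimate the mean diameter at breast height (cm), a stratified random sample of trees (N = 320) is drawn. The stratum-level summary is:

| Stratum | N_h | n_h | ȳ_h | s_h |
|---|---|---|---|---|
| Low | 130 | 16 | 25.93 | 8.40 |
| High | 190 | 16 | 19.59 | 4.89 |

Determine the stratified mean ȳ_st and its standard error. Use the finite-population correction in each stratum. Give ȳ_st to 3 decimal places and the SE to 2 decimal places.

ȳ_st = Σ W_h ȳ_h = (130·25.93 + 190·19.59)/320 = 22.16562
V̂(ȳ_st) = Σ W_h² (1 − n_h/N_h) s_h²/n_h, with W_h = N_h/N and N = 320:
  stratum Low: (130/320)²·(1 − 16/130)·8.40²/16 = 0.638244
  stratum High: (190/320)²·(1 − 16/190)·4.89²/16 = 0.482504
V̂(ȳ_st) = 1.12075
SE(ȳ_st) = √1.12075 = 1.05865

ȳ_st ≈ 22.166, SE ≈ 1.06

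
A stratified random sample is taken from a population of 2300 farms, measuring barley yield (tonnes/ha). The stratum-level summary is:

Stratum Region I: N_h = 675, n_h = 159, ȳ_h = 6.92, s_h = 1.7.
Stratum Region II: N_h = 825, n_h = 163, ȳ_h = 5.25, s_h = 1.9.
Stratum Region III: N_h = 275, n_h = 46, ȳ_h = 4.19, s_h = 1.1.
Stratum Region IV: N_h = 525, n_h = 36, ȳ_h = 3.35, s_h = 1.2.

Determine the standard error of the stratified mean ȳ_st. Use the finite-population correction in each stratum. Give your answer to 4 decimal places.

V̂(ȳ_st) = Σ W_h² (1 − n_h/N_h) s_h²/n_h, with W_h = N_h/N and N = 2300:
  stratum Region I: (675/2300)²·(1 − 159/675)·1.7²/159 = 0.00119674
  stratum Region II: (825/2300)²·(1 − 163/825)·1.9²/163 = 0.00228652
  stratum Region III: (275/2300)²·(1 − 46/275)·1.1²/46 = 0.000313141
  stratum Region IV: (525/2300)²·(1 − 36/525)·1.2²/36 = 0.00194121
V̂(ȳ_st) = 0.00573761
SE(ȳ_st) = √0.00573761 = 0.075747

SE(ȳ_st) ≈ 0.0757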